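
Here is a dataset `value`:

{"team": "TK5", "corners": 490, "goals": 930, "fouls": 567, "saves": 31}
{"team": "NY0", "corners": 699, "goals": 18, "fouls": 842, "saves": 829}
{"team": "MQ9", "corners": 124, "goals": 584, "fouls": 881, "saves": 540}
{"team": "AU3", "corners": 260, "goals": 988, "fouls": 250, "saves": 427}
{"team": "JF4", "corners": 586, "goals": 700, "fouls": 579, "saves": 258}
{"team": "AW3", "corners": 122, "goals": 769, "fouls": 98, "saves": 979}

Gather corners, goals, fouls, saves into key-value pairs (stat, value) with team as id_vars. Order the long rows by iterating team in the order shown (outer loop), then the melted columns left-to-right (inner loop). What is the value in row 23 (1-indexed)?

24 rows total (6 × 4). Row 23: index ⌊(23-1)/4⌋ = 5 into team → AW3; (23-1) mod 4 = 2 into the melted columns → fouls.
So row 23 is (AW3, fouls, 98); value = 98.

98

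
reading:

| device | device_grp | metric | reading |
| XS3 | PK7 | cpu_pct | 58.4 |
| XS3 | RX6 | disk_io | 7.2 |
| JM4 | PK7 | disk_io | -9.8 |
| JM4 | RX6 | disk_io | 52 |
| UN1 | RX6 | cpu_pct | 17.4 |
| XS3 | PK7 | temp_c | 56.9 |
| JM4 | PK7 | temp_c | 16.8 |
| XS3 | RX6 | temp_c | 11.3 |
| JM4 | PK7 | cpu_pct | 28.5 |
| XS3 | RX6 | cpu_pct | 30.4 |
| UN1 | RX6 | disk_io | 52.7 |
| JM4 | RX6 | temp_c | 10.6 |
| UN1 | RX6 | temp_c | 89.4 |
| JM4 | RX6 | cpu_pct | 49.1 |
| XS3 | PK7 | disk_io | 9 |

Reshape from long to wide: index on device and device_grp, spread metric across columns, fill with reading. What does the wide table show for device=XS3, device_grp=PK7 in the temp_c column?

Wide layout: rows indexed by device and device_grp, columns are the 3 distinct metric values (cpu_pct, disk_io, temp_c).
Cell (device=XS3, device_grp=PK7, metric=temp_c) draws from the long row where device=XS3, device_grp=PK7 and metric=temp_c, which has reading=56.9.

56.9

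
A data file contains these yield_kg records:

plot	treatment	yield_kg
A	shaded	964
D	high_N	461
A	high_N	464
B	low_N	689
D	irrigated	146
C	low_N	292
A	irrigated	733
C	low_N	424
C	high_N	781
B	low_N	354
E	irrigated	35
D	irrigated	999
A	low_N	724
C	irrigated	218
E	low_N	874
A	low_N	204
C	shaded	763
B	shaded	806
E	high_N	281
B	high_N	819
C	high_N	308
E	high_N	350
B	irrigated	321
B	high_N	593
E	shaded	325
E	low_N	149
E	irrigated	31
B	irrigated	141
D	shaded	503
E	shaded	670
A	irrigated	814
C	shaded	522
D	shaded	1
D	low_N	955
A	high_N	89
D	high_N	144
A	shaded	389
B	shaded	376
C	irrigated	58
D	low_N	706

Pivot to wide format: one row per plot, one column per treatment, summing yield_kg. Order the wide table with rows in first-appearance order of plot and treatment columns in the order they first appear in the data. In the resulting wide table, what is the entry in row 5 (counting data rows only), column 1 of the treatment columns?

995

With rows in first-appearance order of plot, row 5 is plot=E. treatment columns in first-appearance order: shaded, high_N, low_N, irrigated; column 1 is shaded.
Long rows with plot=E, treatment=shaded: 325 + 670 = 995.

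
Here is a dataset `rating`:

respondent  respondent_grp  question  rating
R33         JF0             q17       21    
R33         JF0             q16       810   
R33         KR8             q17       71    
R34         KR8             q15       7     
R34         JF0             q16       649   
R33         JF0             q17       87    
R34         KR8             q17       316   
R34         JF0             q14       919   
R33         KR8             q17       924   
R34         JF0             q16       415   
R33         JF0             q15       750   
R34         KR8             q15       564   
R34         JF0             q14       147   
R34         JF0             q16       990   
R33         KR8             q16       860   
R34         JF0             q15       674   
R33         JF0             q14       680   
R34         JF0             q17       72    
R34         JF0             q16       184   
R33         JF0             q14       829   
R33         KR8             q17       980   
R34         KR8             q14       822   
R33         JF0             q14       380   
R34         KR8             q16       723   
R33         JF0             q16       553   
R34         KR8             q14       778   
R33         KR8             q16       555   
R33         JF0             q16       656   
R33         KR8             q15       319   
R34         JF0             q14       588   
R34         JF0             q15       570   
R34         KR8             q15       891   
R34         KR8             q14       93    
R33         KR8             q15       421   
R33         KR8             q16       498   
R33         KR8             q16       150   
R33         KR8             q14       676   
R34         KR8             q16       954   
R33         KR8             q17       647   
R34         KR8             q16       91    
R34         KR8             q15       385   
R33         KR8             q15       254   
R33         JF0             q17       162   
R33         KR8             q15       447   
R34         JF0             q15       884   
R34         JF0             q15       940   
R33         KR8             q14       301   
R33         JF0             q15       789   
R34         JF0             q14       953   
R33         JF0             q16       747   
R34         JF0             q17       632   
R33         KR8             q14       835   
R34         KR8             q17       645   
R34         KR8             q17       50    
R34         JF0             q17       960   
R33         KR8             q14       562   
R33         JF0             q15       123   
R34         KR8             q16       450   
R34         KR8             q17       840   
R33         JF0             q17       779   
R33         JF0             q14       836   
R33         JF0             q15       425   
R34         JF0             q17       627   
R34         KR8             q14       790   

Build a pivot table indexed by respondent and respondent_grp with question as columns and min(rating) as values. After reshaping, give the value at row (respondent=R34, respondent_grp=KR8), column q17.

50

Rows with respondent=R34, respondent_grp=KR8 and question=q17: rating values are 316, 645, 50, 840.
min(316, 645, 50, 840) = 50.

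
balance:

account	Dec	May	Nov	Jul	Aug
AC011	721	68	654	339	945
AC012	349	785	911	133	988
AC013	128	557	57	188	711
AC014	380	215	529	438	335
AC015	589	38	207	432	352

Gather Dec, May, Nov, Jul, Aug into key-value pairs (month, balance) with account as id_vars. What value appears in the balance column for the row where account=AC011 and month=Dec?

Unpivoting turns each (account, wide-column) pair into one long row.
The wide cell at row AC011, column Dec holds 721, so the long row (AC011, Dec) has balance=721.

721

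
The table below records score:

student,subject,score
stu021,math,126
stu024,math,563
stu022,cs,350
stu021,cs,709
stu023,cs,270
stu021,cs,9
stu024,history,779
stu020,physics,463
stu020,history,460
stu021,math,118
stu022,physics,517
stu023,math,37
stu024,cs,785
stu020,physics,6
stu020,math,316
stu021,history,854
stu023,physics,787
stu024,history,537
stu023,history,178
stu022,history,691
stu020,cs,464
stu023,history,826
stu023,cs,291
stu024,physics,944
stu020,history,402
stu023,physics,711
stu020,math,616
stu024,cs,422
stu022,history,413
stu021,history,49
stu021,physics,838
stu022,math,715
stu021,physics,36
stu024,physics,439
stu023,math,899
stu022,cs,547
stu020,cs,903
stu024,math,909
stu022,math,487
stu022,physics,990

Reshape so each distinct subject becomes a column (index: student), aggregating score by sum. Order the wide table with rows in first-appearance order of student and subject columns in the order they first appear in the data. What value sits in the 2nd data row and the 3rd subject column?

1316

With rows in first-appearance order of student, row 2 is student=stu024. subject columns in first-appearance order: math, cs, history, physics; column 3 is history.
Long rows with student=stu024, subject=history: 779 + 537 = 1316.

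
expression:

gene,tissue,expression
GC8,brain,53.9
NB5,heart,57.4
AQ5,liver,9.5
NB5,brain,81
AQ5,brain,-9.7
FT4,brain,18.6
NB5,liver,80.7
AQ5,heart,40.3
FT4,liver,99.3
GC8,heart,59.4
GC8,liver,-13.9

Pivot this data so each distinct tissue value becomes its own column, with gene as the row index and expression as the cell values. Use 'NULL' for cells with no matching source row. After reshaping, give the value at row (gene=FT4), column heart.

No long-format row has gene=FT4 and tissue=heart, so the cell is NULL.

NULL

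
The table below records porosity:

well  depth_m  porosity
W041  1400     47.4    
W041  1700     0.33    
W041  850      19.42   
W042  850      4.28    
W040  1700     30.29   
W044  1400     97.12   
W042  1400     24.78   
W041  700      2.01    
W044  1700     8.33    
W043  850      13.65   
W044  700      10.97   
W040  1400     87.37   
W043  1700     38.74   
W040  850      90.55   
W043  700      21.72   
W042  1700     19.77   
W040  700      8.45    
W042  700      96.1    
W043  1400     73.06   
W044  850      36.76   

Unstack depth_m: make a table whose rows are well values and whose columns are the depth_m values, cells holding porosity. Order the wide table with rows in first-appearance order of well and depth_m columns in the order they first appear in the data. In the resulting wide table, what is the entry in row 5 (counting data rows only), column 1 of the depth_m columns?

73.06

With rows in first-appearance order of well, row 5 is well=W043. depth_m columns in first-appearance order: 1400, 1700, 850, 700; column 1 is 1400.
Long rows with well=W043, depth_m=1400: porosity = 73.06.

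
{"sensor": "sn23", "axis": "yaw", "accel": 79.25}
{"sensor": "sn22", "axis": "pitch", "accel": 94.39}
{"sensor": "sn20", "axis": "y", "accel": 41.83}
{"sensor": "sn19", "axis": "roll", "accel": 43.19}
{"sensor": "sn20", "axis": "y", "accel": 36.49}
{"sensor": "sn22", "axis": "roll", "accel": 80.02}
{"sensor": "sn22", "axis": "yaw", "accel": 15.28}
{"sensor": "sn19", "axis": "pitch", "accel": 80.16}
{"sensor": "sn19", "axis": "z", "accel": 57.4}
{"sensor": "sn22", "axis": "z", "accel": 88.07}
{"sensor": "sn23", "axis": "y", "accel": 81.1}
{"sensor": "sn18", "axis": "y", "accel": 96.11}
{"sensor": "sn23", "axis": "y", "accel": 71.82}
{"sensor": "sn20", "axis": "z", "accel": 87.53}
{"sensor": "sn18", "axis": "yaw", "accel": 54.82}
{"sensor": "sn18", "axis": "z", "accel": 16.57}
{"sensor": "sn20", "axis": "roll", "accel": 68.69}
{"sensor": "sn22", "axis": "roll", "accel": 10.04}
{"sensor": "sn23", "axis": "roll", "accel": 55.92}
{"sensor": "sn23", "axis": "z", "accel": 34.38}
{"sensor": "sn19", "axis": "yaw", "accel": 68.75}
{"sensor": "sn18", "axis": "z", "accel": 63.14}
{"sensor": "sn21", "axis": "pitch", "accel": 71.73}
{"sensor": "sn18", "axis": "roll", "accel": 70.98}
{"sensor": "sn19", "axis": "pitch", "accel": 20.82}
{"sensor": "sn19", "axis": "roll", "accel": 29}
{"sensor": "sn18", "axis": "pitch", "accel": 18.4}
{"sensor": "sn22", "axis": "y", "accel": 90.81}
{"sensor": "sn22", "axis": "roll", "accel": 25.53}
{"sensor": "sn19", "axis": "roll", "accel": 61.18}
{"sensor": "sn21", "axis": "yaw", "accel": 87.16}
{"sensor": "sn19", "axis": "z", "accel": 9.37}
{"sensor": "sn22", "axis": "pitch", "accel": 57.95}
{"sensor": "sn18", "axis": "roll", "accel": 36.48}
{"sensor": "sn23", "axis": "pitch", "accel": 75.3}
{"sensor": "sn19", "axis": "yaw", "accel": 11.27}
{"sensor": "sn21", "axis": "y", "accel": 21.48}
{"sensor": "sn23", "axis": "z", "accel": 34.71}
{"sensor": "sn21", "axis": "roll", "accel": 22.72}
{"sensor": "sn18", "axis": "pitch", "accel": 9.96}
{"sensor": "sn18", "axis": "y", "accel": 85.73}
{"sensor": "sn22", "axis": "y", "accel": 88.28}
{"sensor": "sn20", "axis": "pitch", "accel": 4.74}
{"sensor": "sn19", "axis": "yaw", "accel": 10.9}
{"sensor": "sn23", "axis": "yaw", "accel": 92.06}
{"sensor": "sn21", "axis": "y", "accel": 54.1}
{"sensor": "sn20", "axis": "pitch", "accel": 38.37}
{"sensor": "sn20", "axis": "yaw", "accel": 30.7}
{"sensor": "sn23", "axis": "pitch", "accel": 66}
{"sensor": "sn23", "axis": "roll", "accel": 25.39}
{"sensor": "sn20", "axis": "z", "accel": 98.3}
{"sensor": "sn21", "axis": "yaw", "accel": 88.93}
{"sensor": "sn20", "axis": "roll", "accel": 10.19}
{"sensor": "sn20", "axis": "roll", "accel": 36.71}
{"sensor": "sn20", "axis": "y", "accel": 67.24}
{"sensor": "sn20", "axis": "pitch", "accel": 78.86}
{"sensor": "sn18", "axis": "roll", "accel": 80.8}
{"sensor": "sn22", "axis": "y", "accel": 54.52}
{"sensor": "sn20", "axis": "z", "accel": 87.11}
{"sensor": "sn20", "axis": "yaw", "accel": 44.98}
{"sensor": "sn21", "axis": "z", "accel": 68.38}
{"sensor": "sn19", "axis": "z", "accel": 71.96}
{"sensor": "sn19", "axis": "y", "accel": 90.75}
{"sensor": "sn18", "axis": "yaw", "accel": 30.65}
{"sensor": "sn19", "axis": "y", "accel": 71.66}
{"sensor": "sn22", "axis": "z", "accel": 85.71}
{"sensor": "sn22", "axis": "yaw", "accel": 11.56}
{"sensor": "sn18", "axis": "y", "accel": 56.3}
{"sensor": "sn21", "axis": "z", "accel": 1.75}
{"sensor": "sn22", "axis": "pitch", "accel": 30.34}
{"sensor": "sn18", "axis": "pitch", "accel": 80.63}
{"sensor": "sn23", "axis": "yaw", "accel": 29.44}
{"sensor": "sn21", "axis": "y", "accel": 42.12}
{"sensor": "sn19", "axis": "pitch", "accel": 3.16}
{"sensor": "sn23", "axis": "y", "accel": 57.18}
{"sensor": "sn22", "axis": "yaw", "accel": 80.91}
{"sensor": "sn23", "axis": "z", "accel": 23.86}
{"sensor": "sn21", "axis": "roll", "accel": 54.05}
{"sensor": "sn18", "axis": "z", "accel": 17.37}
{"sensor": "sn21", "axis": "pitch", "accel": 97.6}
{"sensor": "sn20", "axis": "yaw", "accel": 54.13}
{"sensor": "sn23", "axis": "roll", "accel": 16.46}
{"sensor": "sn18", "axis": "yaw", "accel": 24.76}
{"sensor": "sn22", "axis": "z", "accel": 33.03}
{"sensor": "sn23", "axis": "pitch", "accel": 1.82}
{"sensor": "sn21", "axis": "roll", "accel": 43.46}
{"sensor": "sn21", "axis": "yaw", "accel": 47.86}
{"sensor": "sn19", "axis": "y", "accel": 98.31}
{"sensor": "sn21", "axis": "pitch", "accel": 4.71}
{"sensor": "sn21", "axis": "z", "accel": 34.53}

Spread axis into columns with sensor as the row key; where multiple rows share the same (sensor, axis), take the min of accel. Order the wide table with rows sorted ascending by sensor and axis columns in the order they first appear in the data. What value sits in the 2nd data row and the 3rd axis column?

71.66

With rows sorted ascending by sensor, row 2 is sensor=sn19. axis columns in first-appearance order: yaw, pitch, y, roll, z; column 3 is y.
Long rows with sensor=sn19, axis=y: min(90.75, 71.66, 98.31) = 71.66.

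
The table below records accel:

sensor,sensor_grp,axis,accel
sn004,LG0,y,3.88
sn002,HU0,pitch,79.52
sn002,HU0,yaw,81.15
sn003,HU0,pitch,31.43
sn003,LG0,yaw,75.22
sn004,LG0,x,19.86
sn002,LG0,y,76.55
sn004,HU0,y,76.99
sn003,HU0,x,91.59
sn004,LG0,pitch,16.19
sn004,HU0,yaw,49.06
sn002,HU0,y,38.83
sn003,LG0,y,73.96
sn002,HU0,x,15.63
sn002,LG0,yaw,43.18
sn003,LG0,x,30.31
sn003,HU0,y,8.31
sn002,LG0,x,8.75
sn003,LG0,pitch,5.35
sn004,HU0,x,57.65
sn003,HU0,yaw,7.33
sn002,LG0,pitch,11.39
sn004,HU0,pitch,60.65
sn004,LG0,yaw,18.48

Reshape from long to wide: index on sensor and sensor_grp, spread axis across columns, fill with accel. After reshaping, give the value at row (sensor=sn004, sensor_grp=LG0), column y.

Wide layout: rows indexed by sensor and sensor_grp, columns are the 4 distinct axis values (y, pitch, yaw, x).
Cell (sensor=sn004, sensor_grp=LG0, axis=y) draws from the long row where sensor=sn004, sensor_grp=LG0 and axis=y, which has accel=3.88.

3.88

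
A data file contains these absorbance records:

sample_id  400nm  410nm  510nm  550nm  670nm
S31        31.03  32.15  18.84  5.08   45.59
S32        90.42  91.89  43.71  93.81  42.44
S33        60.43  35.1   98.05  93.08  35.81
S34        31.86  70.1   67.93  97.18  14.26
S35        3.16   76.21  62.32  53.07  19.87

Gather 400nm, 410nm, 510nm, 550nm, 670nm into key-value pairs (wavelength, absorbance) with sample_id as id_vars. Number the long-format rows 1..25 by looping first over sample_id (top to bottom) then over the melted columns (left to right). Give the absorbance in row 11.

25 rows total (5 × 5). Row 11: index ⌊(11-1)/5⌋ = 2 into sample_id → S33; (11-1) mod 5 = 0 into the melted columns → 400nm.
So row 11 is (S33, 400nm, 60.43); absorbance = 60.43.

60.43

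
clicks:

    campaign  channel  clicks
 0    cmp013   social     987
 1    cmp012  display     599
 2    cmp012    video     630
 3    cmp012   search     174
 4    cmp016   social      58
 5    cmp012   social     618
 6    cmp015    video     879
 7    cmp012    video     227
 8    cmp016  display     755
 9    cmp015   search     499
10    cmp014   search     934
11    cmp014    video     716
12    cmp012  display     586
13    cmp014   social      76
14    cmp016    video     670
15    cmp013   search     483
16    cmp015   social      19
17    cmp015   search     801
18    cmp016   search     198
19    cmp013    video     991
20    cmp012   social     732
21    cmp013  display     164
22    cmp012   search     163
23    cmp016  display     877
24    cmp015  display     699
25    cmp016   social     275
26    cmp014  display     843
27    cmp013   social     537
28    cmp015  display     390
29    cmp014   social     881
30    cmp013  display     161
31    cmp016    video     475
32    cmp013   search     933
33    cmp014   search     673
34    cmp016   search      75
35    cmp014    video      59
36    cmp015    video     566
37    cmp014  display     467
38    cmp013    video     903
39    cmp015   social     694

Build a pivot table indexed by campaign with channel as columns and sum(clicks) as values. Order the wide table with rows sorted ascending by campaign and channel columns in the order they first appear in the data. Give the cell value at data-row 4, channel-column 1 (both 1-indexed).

713

With rows sorted ascending by campaign, row 4 is campaign=cmp015. channel columns in first-appearance order: social, display, video, search; column 1 is social.
Long rows with campaign=cmp015, channel=social: 19 + 694 = 713.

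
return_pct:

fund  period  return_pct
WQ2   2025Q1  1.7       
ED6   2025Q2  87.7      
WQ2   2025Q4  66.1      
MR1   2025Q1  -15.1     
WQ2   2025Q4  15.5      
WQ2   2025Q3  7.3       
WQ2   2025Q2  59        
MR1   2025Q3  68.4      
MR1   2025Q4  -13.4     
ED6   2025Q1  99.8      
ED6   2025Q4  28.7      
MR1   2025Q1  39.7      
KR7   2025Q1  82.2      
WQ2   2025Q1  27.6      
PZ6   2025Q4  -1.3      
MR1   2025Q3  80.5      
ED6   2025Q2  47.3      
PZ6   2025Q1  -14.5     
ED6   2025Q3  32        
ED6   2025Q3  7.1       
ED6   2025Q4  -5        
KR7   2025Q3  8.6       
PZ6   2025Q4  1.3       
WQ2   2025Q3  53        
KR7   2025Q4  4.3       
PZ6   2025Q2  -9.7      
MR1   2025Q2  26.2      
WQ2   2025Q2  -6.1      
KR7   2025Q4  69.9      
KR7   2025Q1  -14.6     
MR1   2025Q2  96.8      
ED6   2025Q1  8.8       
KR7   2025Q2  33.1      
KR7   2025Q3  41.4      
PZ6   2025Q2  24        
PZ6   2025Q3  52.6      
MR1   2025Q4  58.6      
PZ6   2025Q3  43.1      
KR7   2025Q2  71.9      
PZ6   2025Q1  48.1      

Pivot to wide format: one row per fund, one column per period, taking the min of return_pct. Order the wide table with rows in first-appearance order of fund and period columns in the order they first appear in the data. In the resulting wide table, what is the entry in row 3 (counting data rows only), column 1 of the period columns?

-15.1

With rows in first-appearance order of fund, row 3 is fund=MR1. period columns in first-appearance order: 2025Q1, 2025Q2, 2025Q4, 2025Q3; column 1 is 2025Q1.
Long rows with fund=MR1, period=2025Q1: min(-15.1, 39.7) = -15.1.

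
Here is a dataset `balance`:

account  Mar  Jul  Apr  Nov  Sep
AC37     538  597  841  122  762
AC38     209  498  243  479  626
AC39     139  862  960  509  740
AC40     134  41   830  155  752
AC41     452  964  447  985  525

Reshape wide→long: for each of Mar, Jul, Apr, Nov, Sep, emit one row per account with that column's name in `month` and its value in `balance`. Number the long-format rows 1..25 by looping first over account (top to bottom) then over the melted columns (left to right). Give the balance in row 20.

752

25 rows total (5 × 5). Row 20: index ⌊(20-1)/5⌋ = 3 into account → AC40; (20-1) mod 5 = 4 into the melted columns → Sep.
So row 20 is (AC40, Sep, 752); balance = 752.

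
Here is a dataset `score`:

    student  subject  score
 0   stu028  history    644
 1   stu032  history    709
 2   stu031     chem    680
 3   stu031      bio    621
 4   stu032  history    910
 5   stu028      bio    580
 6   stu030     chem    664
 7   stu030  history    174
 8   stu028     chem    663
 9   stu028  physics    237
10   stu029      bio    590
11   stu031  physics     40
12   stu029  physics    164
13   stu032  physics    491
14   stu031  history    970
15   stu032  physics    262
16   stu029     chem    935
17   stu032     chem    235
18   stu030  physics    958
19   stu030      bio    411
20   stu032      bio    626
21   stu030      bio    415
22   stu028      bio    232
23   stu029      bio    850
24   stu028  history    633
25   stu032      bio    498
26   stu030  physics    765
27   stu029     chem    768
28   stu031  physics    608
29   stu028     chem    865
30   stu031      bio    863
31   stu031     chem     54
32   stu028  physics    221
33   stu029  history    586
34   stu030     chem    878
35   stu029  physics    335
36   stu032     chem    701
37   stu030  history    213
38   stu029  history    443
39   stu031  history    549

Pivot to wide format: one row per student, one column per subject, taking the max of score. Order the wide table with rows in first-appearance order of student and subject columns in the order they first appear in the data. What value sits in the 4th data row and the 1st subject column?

With rows in first-appearance order of student, row 4 is student=stu030. subject columns in first-appearance order: history, chem, bio, physics; column 1 is history.
Long rows with student=stu030, subject=history: max(174, 213) = 213.

213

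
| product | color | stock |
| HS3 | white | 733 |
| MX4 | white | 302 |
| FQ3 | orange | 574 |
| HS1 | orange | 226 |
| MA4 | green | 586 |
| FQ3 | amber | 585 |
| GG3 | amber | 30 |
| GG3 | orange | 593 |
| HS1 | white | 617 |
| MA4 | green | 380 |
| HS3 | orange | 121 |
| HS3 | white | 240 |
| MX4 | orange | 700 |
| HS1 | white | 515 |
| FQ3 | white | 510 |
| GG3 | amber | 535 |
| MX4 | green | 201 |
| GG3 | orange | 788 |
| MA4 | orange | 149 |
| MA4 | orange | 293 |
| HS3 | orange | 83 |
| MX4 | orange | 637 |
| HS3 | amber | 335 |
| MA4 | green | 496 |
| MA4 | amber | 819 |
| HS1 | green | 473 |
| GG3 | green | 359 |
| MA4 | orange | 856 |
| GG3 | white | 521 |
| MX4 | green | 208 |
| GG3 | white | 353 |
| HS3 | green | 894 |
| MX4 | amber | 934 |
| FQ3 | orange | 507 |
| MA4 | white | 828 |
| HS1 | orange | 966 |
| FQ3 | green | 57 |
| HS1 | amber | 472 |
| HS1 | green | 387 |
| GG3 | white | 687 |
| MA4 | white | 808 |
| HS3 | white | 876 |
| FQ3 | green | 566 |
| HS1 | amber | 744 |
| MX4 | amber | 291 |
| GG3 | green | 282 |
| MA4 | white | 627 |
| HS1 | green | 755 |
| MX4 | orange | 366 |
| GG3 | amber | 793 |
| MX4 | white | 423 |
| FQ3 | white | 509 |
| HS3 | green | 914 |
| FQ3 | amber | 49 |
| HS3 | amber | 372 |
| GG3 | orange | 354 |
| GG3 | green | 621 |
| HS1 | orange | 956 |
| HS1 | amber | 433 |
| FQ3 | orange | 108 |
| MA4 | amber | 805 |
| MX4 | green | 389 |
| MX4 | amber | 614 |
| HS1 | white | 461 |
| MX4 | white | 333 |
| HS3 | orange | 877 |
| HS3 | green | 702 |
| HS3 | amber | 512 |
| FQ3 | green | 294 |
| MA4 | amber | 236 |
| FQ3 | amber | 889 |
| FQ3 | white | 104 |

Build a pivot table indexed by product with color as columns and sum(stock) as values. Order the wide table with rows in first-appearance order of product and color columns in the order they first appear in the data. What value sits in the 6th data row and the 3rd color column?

1262

With rows in first-appearance order of product, row 6 is product=GG3. color columns in first-appearance order: white, orange, green, amber; column 3 is green.
Long rows with product=GG3, color=green: 359 + 282 + 621 = 1262.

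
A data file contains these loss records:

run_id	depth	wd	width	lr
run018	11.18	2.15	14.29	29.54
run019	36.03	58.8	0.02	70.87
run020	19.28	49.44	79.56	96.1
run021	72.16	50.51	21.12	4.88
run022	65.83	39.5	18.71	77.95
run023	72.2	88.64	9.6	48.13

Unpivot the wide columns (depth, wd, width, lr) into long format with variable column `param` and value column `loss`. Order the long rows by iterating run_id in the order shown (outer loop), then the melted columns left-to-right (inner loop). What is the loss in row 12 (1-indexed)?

96.1

24 rows total (6 × 4). Row 12: index ⌊(12-1)/4⌋ = 2 into run_id → run020; (12-1) mod 4 = 3 into the melted columns → lr.
So row 12 is (run020, lr, 96.1); loss = 96.1.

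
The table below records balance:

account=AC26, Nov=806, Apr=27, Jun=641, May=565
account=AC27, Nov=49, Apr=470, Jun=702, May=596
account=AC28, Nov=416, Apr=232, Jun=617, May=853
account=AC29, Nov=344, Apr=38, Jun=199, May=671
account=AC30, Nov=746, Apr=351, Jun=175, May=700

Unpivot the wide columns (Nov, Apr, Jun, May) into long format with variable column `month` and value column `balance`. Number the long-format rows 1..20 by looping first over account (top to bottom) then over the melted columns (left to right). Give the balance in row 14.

20 rows total (5 × 4). Row 14: index ⌊(14-1)/4⌋ = 3 into account → AC29; (14-1) mod 4 = 1 into the melted columns → Apr.
So row 14 is (AC29, Apr, 38); balance = 38.

38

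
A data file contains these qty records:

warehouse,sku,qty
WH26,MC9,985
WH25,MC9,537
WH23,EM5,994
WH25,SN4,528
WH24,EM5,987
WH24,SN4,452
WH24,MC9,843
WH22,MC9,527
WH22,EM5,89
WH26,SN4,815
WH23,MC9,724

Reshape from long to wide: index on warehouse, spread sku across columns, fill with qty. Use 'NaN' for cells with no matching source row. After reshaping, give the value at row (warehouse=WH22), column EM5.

The long row with warehouse=WH22, sku=EM5 has qty=89.

89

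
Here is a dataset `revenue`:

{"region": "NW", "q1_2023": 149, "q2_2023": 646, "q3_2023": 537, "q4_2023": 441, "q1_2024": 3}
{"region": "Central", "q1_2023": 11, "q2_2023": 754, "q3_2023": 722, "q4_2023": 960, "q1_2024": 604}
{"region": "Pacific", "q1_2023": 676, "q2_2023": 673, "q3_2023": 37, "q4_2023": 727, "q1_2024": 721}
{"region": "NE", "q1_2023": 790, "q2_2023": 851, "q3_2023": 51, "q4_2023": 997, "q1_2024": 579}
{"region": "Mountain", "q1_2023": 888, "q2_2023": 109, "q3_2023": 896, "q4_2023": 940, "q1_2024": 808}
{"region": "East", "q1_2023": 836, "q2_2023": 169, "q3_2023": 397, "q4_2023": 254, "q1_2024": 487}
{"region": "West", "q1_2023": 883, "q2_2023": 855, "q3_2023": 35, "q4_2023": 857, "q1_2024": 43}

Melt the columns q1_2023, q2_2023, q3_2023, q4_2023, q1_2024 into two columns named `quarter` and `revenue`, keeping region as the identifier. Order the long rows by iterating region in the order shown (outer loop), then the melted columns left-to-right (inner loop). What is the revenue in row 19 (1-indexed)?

997

35 rows total (7 × 5). Row 19: index ⌊(19-1)/5⌋ = 3 into region → NE; (19-1) mod 5 = 3 into the melted columns → q4_2023.
So row 19 is (NE, q4_2023, 997); revenue = 997.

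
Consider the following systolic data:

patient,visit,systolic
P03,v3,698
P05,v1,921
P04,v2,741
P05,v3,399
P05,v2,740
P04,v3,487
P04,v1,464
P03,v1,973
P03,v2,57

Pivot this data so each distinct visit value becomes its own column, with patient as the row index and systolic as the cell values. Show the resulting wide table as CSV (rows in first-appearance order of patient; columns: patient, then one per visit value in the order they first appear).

Columns: patient plus the 3 distinct visit values (v3, v1, v2).
For example, row P03 column v3 takes systolic=698 from the long row (P03, v3).

patient,v3,v1,v2
P03,698,973,57
P05,399,921,740
P04,487,464,741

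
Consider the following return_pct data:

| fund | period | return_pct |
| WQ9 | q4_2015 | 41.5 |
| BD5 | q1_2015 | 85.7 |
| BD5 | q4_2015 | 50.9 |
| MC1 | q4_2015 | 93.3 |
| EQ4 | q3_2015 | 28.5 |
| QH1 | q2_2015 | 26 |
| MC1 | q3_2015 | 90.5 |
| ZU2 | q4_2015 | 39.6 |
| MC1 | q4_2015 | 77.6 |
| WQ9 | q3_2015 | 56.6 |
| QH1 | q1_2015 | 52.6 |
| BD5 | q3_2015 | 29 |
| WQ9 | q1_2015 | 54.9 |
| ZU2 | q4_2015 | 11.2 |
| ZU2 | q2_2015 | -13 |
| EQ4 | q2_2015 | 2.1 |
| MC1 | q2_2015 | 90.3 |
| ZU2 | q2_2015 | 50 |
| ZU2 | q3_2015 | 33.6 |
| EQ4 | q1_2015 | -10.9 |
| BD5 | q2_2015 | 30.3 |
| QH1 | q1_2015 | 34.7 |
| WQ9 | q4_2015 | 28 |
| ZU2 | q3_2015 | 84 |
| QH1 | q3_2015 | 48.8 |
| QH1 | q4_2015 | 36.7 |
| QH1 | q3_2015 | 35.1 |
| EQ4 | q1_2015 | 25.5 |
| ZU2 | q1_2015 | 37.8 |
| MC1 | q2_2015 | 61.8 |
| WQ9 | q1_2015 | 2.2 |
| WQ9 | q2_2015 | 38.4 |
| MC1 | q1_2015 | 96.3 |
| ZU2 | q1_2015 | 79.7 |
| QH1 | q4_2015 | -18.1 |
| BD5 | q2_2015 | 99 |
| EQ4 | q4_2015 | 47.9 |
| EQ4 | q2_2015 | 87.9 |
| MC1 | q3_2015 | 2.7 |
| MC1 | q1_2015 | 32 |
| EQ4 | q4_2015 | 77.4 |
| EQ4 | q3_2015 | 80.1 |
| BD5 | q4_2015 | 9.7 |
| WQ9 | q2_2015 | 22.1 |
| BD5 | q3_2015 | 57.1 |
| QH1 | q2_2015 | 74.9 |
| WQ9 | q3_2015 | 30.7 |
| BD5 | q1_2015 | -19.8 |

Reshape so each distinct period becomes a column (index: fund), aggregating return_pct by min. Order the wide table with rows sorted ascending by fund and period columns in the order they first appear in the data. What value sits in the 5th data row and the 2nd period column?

With rows sorted ascending by fund, row 5 is fund=WQ9. period columns in first-appearance order: q4_2015, q1_2015, q3_2015, q2_2015; column 2 is q1_2015.
Long rows with fund=WQ9, period=q1_2015: min(54.9, 2.2) = 2.2.

2.2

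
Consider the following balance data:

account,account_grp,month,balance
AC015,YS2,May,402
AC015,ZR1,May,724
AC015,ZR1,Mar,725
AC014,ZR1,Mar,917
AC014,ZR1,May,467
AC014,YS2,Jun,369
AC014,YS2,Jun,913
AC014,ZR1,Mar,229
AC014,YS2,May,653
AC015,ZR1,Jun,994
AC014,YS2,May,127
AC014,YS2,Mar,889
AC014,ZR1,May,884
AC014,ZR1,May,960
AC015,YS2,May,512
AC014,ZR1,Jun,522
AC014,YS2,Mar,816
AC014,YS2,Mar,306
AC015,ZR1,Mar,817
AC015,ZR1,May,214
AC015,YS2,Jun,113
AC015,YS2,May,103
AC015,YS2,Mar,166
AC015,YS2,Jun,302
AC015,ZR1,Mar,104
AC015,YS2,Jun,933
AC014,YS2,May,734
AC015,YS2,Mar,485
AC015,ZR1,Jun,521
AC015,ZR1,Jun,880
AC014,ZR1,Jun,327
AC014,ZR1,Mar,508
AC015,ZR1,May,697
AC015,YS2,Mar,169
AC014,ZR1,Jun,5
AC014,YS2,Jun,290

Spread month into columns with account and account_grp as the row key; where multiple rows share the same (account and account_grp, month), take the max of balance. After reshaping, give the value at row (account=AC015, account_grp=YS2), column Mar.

Rows with account=AC015, account_grp=YS2 and month=Mar: balance values are 166, 485, 169.
max(166, 485, 169) = 485.

485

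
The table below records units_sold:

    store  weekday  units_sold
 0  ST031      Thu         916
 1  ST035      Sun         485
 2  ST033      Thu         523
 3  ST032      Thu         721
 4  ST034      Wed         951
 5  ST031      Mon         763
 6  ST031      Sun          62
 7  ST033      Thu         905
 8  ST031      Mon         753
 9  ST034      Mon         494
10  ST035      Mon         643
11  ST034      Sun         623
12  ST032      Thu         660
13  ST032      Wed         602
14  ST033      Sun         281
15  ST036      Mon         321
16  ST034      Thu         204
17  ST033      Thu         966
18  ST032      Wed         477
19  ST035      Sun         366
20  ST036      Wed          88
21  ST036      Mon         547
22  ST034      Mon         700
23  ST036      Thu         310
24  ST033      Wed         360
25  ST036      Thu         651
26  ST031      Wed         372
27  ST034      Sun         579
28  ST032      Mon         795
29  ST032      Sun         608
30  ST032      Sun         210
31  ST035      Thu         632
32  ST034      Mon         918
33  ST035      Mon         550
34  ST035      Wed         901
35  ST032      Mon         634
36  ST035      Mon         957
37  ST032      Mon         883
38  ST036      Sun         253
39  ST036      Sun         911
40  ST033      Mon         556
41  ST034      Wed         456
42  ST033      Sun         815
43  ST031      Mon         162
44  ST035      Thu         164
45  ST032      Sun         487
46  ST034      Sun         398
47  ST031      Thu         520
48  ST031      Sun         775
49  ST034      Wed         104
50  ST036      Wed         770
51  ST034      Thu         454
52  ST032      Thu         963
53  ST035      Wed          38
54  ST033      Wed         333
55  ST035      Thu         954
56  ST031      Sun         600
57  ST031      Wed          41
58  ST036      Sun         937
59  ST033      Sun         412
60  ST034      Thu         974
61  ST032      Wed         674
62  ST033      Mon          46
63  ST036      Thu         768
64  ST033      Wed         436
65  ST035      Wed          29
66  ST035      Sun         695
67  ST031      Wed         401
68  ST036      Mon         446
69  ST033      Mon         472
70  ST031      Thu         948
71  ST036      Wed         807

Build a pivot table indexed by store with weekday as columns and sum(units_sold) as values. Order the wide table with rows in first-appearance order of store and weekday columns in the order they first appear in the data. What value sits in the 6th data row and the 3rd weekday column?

1665

With rows in first-appearance order of store, row 6 is store=ST036. weekday columns in first-appearance order: Thu, Sun, Wed, Mon; column 3 is Wed.
Long rows with store=ST036, weekday=Wed: 88 + 770 + 807 = 1665.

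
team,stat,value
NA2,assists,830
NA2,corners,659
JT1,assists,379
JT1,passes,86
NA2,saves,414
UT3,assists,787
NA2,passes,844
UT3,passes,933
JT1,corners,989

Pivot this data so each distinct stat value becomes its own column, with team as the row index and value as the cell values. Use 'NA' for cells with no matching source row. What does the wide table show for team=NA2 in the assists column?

830

The long row with team=NA2, stat=assists has value=830.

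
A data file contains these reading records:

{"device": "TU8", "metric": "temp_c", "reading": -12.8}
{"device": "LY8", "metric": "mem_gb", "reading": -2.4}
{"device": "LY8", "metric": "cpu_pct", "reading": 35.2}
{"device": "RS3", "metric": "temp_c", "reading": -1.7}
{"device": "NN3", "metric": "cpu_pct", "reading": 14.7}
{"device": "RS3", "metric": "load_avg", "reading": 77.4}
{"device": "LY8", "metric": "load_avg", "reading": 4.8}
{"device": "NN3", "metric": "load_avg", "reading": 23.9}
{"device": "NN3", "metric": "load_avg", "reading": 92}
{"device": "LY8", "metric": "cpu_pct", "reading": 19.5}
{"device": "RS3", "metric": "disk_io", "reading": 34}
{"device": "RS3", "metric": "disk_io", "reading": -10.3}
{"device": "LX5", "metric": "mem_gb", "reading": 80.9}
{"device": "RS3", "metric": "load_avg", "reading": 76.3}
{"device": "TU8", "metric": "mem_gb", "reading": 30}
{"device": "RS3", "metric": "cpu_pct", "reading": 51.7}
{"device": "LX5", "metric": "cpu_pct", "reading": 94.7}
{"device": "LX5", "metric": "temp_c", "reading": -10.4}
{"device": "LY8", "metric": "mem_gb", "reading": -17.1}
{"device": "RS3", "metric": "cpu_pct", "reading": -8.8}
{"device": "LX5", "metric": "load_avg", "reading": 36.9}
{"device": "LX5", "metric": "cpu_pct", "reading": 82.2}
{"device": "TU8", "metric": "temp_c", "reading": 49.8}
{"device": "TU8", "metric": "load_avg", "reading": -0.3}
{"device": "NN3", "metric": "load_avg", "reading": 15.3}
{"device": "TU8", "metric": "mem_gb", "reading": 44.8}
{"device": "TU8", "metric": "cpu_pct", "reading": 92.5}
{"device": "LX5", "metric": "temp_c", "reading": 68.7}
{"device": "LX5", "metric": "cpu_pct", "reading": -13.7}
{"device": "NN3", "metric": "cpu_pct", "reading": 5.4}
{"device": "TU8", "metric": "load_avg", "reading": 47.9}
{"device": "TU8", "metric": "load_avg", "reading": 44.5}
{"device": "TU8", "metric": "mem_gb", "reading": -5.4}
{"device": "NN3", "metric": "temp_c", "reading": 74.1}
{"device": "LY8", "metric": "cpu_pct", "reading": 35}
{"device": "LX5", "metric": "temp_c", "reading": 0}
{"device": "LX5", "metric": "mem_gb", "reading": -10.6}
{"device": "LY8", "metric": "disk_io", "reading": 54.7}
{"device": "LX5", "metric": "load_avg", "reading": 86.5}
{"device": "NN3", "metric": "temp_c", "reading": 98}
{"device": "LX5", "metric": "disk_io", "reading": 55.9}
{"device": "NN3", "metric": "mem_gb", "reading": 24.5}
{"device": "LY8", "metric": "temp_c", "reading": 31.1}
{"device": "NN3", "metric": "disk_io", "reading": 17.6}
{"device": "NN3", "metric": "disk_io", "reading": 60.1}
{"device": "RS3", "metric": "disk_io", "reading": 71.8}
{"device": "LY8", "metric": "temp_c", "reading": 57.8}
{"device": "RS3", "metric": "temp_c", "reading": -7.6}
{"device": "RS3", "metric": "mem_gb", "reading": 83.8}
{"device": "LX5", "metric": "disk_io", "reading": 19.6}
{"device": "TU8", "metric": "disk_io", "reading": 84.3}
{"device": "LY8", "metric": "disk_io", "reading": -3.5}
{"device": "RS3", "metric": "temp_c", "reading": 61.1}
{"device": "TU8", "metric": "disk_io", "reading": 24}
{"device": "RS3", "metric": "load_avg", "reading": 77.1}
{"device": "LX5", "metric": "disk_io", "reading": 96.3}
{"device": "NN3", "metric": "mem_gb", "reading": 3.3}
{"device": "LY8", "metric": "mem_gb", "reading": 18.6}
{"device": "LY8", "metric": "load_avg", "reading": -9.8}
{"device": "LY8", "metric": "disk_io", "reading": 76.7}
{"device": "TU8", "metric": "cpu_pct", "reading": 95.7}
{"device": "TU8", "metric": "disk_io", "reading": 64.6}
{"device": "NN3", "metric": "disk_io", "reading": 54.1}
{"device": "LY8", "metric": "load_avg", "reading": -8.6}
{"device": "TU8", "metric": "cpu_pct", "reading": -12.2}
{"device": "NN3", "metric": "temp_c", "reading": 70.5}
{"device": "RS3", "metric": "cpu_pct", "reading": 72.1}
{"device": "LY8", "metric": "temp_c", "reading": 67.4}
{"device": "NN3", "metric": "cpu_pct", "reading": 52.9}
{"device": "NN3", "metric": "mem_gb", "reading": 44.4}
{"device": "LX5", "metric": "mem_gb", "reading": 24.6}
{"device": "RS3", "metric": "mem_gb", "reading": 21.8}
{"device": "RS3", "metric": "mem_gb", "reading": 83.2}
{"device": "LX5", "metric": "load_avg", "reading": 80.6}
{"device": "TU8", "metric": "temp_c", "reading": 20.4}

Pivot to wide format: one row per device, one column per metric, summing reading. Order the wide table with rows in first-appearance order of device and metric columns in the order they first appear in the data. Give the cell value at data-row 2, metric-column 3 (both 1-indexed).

89.7

With rows in first-appearance order of device, row 2 is device=LY8. metric columns in first-appearance order: temp_c, mem_gb, cpu_pct, load_avg, disk_io; column 3 is cpu_pct.
Long rows with device=LY8, metric=cpu_pct: 35.2 + 19.5 + 35 = 89.7.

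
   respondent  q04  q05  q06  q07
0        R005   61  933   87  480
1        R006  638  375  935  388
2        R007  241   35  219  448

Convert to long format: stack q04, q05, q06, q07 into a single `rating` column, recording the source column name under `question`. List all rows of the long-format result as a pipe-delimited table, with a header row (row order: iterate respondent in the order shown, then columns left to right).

| respondent | question | rating |
| R005 | q04 | 61 |
| R005 | q05 | 933 |
| R005 | q06 | 87 |
| R005 | q07 | 480 |
| R006 | q04 | 638 |
| R006 | q05 | 375 |
| R006 | q06 | 935 |
| R006 | q07 | 388 |
| R007 | q04 | 241 |
| R007 | q05 | 35 |
| R007 | q06 | 219 |
| R007 | q07 | 448 |

Each (respondent, column) pair becomes one row: 3 × 4 = 12 rows.
For example, (R005, q04) → rating=61.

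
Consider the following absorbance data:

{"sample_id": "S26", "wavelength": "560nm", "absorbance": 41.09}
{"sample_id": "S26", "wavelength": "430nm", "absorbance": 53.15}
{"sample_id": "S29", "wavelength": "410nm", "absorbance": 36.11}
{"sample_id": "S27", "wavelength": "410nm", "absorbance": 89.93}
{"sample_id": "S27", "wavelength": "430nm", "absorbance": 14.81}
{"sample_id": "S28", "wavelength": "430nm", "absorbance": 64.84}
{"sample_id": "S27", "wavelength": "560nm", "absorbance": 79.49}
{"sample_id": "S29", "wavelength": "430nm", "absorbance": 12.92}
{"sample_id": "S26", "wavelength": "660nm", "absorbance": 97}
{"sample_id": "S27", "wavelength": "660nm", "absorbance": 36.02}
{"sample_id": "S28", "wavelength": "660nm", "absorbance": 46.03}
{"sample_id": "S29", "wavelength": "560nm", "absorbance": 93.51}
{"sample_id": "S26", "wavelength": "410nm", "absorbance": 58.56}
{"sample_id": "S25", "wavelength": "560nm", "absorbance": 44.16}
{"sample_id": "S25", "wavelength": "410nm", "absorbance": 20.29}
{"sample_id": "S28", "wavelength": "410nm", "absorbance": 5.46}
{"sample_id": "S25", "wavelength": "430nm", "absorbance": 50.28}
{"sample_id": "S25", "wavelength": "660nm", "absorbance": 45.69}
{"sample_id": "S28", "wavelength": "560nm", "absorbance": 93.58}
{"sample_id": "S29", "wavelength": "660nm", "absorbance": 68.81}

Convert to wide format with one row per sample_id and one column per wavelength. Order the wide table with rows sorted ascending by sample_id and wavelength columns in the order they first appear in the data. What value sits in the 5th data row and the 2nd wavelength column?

With rows sorted ascending by sample_id, row 5 is sample_id=S29. wavelength columns in first-appearance order: 560nm, 430nm, 410nm, 660nm; column 2 is 430nm.
Long rows with sample_id=S29, wavelength=430nm: absorbance = 12.92.

12.92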